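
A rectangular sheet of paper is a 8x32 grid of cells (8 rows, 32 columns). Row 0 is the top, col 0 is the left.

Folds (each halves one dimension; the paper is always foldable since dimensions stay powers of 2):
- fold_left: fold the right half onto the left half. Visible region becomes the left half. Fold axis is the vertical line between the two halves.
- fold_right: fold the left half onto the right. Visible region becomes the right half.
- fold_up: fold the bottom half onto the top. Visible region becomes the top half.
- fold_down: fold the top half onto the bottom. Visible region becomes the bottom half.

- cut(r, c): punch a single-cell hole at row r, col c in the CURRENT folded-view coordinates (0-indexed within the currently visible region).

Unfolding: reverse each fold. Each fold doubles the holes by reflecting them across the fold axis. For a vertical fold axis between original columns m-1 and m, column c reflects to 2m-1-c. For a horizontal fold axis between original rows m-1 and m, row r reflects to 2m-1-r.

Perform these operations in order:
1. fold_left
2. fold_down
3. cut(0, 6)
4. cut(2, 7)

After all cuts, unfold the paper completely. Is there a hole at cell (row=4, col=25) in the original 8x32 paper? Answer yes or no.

Op 1 fold_left: fold axis v@16; visible region now rows[0,8) x cols[0,16) = 8x16
Op 2 fold_down: fold axis h@4; visible region now rows[4,8) x cols[0,16) = 4x16
Op 3 cut(0, 6): punch at orig (4,6); cuts so far [(4, 6)]; region rows[4,8) x cols[0,16) = 4x16
Op 4 cut(2, 7): punch at orig (6,7); cuts so far [(4, 6), (6, 7)]; region rows[4,8) x cols[0,16) = 4x16
Unfold 1 (reflect across h@4): 4 holes -> [(1, 7), (3, 6), (4, 6), (6, 7)]
Unfold 2 (reflect across v@16): 8 holes -> [(1, 7), (1, 24), (3, 6), (3, 25), (4, 6), (4, 25), (6, 7), (6, 24)]
Holes: [(1, 7), (1, 24), (3, 6), (3, 25), (4, 6), (4, 25), (6, 7), (6, 24)]

Answer: yes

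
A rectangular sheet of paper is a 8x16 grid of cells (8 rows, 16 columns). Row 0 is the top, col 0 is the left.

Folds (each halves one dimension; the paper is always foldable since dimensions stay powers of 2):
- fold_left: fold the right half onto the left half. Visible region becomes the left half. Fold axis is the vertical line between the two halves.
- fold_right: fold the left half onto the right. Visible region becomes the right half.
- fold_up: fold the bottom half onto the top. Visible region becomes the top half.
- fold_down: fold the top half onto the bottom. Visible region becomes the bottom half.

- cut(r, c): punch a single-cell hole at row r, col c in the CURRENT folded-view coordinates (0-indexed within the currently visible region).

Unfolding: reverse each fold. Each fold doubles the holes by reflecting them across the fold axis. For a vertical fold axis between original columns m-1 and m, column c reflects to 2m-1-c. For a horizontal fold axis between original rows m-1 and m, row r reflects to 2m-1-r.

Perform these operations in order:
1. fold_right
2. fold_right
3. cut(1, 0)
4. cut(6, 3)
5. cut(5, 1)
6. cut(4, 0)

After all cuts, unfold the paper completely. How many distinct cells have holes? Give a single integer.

Op 1 fold_right: fold axis v@8; visible region now rows[0,8) x cols[8,16) = 8x8
Op 2 fold_right: fold axis v@12; visible region now rows[0,8) x cols[12,16) = 8x4
Op 3 cut(1, 0): punch at orig (1,12); cuts so far [(1, 12)]; region rows[0,8) x cols[12,16) = 8x4
Op 4 cut(6, 3): punch at orig (6,15); cuts so far [(1, 12), (6, 15)]; region rows[0,8) x cols[12,16) = 8x4
Op 5 cut(5, 1): punch at orig (5,13); cuts so far [(1, 12), (5, 13), (6, 15)]; region rows[0,8) x cols[12,16) = 8x4
Op 6 cut(4, 0): punch at orig (4,12); cuts so far [(1, 12), (4, 12), (5, 13), (6, 15)]; region rows[0,8) x cols[12,16) = 8x4
Unfold 1 (reflect across v@12): 8 holes -> [(1, 11), (1, 12), (4, 11), (4, 12), (5, 10), (5, 13), (6, 8), (6, 15)]
Unfold 2 (reflect across v@8): 16 holes -> [(1, 3), (1, 4), (1, 11), (1, 12), (4, 3), (4, 4), (4, 11), (4, 12), (5, 2), (5, 5), (5, 10), (5, 13), (6, 0), (6, 7), (6, 8), (6, 15)]

Answer: 16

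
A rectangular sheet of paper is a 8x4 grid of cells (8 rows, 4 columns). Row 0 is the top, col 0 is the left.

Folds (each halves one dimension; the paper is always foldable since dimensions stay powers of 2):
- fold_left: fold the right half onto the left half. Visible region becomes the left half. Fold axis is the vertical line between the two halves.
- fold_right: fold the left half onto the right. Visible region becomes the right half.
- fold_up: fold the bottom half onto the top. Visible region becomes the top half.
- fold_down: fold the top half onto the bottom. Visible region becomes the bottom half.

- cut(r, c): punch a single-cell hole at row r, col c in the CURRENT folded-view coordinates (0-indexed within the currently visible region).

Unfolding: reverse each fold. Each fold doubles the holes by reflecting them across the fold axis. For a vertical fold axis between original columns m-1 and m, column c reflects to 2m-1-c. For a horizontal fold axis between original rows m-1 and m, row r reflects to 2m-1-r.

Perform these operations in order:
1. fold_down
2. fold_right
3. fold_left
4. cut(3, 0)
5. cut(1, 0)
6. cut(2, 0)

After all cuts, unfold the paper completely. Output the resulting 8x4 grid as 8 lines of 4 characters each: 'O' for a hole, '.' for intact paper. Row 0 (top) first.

Op 1 fold_down: fold axis h@4; visible region now rows[4,8) x cols[0,4) = 4x4
Op 2 fold_right: fold axis v@2; visible region now rows[4,8) x cols[2,4) = 4x2
Op 3 fold_left: fold axis v@3; visible region now rows[4,8) x cols[2,3) = 4x1
Op 4 cut(3, 0): punch at orig (7,2); cuts so far [(7, 2)]; region rows[4,8) x cols[2,3) = 4x1
Op 5 cut(1, 0): punch at orig (5,2); cuts so far [(5, 2), (7, 2)]; region rows[4,8) x cols[2,3) = 4x1
Op 6 cut(2, 0): punch at orig (6,2); cuts so far [(5, 2), (6, 2), (7, 2)]; region rows[4,8) x cols[2,3) = 4x1
Unfold 1 (reflect across v@3): 6 holes -> [(5, 2), (5, 3), (6, 2), (6, 3), (7, 2), (7, 3)]
Unfold 2 (reflect across v@2): 12 holes -> [(5, 0), (5, 1), (5, 2), (5, 3), (6, 0), (6, 1), (6, 2), (6, 3), (7, 0), (7, 1), (7, 2), (7, 3)]
Unfold 3 (reflect across h@4): 24 holes -> [(0, 0), (0, 1), (0, 2), (0, 3), (1, 0), (1, 1), (1, 2), (1, 3), (2, 0), (2, 1), (2, 2), (2, 3), (5, 0), (5, 1), (5, 2), (5, 3), (6, 0), (6, 1), (6, 2), (6, 3), (7, 0), (7, 1), (7, 2), (7, 3)]

Answer: OOOO
OOOO
OOOO
....
....
OOOO
OOOO
OOOO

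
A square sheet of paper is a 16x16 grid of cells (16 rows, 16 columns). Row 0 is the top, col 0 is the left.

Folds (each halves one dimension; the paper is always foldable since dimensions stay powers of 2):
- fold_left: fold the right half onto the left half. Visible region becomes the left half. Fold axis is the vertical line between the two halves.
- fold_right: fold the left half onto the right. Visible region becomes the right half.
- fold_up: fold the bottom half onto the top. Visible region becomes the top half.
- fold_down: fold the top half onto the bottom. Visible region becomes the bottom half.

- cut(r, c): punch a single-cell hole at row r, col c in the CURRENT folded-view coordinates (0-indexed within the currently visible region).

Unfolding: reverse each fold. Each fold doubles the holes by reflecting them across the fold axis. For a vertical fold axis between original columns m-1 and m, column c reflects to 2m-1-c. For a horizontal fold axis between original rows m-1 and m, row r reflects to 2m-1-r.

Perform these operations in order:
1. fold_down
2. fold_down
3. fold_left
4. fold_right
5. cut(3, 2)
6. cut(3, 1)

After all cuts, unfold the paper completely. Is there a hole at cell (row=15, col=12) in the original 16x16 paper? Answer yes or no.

Op 1 fold_down: fold axis h@8; visible region now rows[8,16) x cols[0,16) = 8x16
Op 2 fold_down: fold axis h@12; visible region now rows[12,16) x cols[0,16) = 4x16
Op 3 fold_left: fold axis v@8; visible region now rows[12,16) x cols[0,8) = 4x8
Op 4 fold_right: fold axis v@4; visible region now rows[12,16) x cols[4,8) = 4x4
Op 5 cut(3, 2): punch at orig (15,6); cuts so far [(15, 6)]; region rows[12,16) x cols[4,8) = 4x4
Op 6 cut(3, 1): punch at orig (15,5); cuts so far [(15, 5), (15, 6)]; region rows[12,16) x cols[4,8) = 4x4
Unfold 1 (reflect across v@4): 4 holes -> [(15, 1), (15, 2), (15, 5), (15, 6)]
Unfold 2 (reflect across v@8): 8 holes -> [(15, 1), (15, 2), (15, 5), (15, 6), (15, 9), (15, 10), (15, 13), (15, 14)]
Unfold 3 (reflect across h@12): 16 holes -> [(8, 1), (8, 2), (8, 5), (8, 6), (8, 9), (8, 10), (8, 13), (8, 14), (15, 1), (15, 2), (15, 5), (15, 6), (15, 9), (15, 10), (15, 13), (15, 14)]
Unfold 4 (reflect across h@8): 32 holes -> [(0, 1), (0, 2), (0, 5), (0, 6), (0, 9), (0, 10), (0, 13), (0, 14), (7, 1), (7, 2), (7, 5), (7, 6), (7, 9), (7, 10), (7, 13), (7, 14), (8, 1), (8, 2), (8, 5), (8, 6), (8, 9), (8, 10), (8, 13), (8, 14), (15, 1), (15, 2), (15, 5), (15, 6), (15, 9), (15, 10), (15, 13), (15, 14)]
Holes: [(0, 1), (0, 2), (0, 5), (0, 6), (0, 9), (0, 10), (0, 13), (0, 14), (7, 1), (7, 2), (7, 5), (7, 6), (7, 9), (7, 10), (7, 13), (7, 14), (8, 1), (8, 2), (8, 5), (8, 6), (8, 9), (8, 10), (8, 13), (8, 14), (15, 1), (15, 2), (15, 5), (15, 6), (15, 9), (15, 10), (15, 13), (15, 14)]

Answer: no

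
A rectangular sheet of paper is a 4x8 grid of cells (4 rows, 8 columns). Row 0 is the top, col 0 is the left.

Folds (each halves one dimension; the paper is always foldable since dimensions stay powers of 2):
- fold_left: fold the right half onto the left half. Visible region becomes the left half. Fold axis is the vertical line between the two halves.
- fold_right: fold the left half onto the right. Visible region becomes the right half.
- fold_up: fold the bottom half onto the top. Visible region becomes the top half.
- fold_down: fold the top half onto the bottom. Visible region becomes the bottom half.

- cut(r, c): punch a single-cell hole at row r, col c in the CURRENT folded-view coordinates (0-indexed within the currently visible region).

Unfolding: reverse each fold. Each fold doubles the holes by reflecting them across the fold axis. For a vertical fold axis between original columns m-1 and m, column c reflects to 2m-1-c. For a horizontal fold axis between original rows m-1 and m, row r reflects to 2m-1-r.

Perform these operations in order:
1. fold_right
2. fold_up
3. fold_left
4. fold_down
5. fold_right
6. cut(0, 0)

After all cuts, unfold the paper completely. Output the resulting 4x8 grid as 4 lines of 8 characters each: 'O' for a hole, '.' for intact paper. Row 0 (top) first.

Op 1 fold_right: fold axis v@4; visible region now rows[0,4) x cols[4,8) = 4x4
Op 2 fold_up: fold axis h@2; visible region now rows[0,2) x cols[4,8) = 2x4
Op 3 fold_left: fold axis v@6; visible region now rows[0,2) x cols[4,6) = 2x2
Op 4 fold_down: fold axis h@1; visible region now rows[1,2) x cols[4,6) = 1x2
Op 5 fold_right: fold axis v@5; visible region now rows[1,2) x cols[5,6) = 1x1
Op 6 cut(0, 0): punch at orig (1,5); cuts so far [(1, 5)]; region rows[1,2) x cols[5,6) = 1x1
Unfold 1 (reflect across v@5): 2 holes -> [(1, 4), (1, 5)]
Unfold 2 (reflect across h@1): 4 holes -> [(0, 4), (0, 5), (1, 4), (1, 5)]
Unfold 3 (reflect across v@6): 8 holes -> [(0, 4), (0, 5), (0, 6), (0, 7), (1, 4), (1, 5), (1, 6), (1, 7)]
Unfold 4 (reflect across h@2): 16 holes -> [(0, 4), (0, 5), (0, 6), (0, 7), (1, 4), (1, 5), (1, 6), (1, 7), (2, 4), (2, 5), (2, 6), (2, 7), (3, 4), (3, 5), (3, 6), (3, 7)]
Unfold 5 (reflect across v@4): 32 holes -> [(0, 0), (0, 1), (0, 2), (0, 3), (0, 4), (0, 5), (0, 6), (0, 7), (1, 0), (1, 1), (1, 2), (1, 3), (1, 4), (1, 5), (1, 6), (1, 7), (2, 0), (2, 1), (2, 2), (2, 3), (2, 4), (2, 5), (2, 6), (2, 7), (3, 0), (3, 1), (3, 2), (3, 3), (3, 4), (3, 5), (3, 6), (3, 7)]

Answer: OOOOOOOO
OOOOOOOO
OOOOOOOO
OOOOOOOO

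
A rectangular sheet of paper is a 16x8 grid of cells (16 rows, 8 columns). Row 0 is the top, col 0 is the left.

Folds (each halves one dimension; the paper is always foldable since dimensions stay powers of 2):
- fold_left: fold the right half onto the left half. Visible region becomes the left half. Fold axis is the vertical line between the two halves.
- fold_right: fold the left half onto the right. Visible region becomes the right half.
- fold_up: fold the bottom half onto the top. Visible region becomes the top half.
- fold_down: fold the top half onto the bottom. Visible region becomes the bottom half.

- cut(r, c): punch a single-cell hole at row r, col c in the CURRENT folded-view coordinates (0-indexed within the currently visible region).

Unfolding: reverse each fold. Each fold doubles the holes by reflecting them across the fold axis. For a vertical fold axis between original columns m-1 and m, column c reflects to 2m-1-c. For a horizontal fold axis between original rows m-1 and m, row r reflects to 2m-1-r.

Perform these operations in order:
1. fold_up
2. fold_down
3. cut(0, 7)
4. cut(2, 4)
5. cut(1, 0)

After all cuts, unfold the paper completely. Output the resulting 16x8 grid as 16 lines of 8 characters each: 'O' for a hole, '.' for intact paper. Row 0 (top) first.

Op 1 fold_up: fold axis h@8; visible region now rows[0,8) x cols[0,8) = 8x8
Op 2 fold_down: fold axis h@4; visible region now rows[4,8) x cols[0,8) = 4x8
Op 3 cut(0, 7): punch at orig (4,7); cuts so far [(4, 7)]; region rows[4,8) x cols[0,8) = 4x8
Op 4 cut(2, 4): punch at orig (6,4); cuts so far [(4, 7), (6, 4)]; region rows[4,8) x cols[0,8) = 4x8
Op 5 cut(1, 0): punch at orig (5,0); cuts so far [(4, 7), (5, 0), (6, 4)]; region rows[4,8) x cols[0,8) = 4x8
Unfold 1 (reflect across h@4): 6 holes -> [(1, 4), (2, 0), (3, 7), (4, 7), (5, 0), (6, 4)]
Unfold 2 (reflect across h@8): 12 holes -> [(1, 4), (2, 0), (3, 7), (4, 7), (5, 0), (6, 4), (9, 4), (10, 0), (11, 7), (12, 7), (13, 0), (14, 4)]

Answer: ........
....O...
O.......
.......O
.......O
O.......
....O...
........
........
....O...
O.......
.......O
.......O
O.......
....O...
........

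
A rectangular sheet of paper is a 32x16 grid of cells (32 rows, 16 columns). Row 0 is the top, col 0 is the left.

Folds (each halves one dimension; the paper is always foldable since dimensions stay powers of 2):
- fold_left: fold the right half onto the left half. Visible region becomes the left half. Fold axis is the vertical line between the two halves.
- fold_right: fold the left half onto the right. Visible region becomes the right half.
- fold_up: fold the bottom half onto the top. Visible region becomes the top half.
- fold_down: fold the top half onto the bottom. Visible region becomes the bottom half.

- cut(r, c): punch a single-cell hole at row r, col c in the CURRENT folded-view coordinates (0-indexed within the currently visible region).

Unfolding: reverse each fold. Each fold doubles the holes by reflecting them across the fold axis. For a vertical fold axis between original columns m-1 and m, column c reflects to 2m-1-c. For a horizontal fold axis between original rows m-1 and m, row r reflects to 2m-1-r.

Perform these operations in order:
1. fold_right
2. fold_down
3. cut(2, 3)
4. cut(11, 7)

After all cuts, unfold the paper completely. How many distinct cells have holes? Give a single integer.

Op 1 fold_right: fold axis v@8; visible region now rows[0,32) x cols[8,16) = 32x8
Op 2 fold_down: fold axis h@16; visible region now rows[16,32) x cols[8,16) = 16x8
Op 3 cut(2, 3): punch at orig (18,11); cuts so far [(18, 11)]; region rows[16,32) x cols[8,16) = 16x8
Op 4 cut(11, 7): punch at orig (27,15); cuts so far [(18, 11), (27, 15)]; region rows[16,32) x cols[8,16) = 16x8
Unfold 1 (reflect across h@16): 4 holes -> [(4, 15), (13, 11), (18, 11), (27, 15)]
Unfold 2 (reflect across v@8): 8 holes -> [(4, 0), (4, 15), (13, 4), (13, 11), (18, 4), (18, 11), (27, 0), (27, 15)]

Answer: 8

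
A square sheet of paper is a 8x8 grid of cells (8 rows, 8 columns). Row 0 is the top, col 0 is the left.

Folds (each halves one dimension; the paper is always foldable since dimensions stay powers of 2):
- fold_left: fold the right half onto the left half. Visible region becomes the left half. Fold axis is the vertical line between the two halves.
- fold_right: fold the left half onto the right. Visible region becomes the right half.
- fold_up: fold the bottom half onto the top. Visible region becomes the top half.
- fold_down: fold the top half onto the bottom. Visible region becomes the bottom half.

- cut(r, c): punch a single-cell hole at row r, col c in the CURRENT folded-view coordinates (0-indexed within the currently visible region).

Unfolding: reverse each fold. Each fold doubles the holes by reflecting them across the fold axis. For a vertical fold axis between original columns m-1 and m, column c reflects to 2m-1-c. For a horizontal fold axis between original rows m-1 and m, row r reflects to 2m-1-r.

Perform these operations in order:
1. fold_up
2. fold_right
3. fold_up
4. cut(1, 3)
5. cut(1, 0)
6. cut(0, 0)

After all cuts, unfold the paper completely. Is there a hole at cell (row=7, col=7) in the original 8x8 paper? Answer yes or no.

Op 1 fold_up: fold axis h@4; visible region now rows[0,4) x cols[0,8) = 4x8
Op 2 fold_right: fold axis v@4; visible region now rows[0,4) x cols[4,8) = 4x4
Op 3 fold_up: fold axis h@2; visible region now rows[0,2) x cols[4,8) = 2x4
Op 4 cut(1, 3): punch at orig (1,7); cuts so far [(1, 7)]; region rows[0,2) x cols[4,8) = 2x4
Op 5 cut(1, 0): punch at orig (1,4); cuts so far [(1, 4), (1, 7)]; region rows[0,2) x cols[4,8) = 2x4
Op 6 cut(0, 0): punch at orig (0,4); cuts so far [(0, 4), (1, 4), (1, 7)]; region rows[0,2) x cols[4,8) = 2x4
Unfold 1 (reflect across h@2): 6 holes -> [(0, 4), (1, 4), (1, 7), (2, 4), (2, 7), (3, 4)]
Unfold 2 (reflect across v@4): 12 holes -> [(0, 3), (0, 4), (1, 0), (1, 3), (1, 4), (1, 7), (2, 0), (2, 3), (2, 4), (2, 7), (3, 3), (3, 4)]
Unfold 3 (reflect across h@4): 24 holes -> [(0, 3), (0, 4), (1, 0), (1, 3), (1, 4), (1, 7), (2, 0), (2, 3), (2, 4), (2, 7), (3, 3), (3, 4), (4, 3), (4, 4), (5, 0), (5, 3), (5, 4), (5, 7), (6, 0), (6, 3), (6, 4), (6, 7), (7, 3), (7, 4)]
Holes: [(0, 3), (0, 4), (1, 0), (1, 3), (1, 4), (1, 7), (2, 0), (2, 3), (2, 4), (2, 7), (3, 3), (3, 4), (4, 3), (4, 4), (5, 0), (5, 3), (5, 4), (5, 7), (6, 0), (6, 3), (6, 4), (6, 7), (7, 3), (7, 4)]

Answer: no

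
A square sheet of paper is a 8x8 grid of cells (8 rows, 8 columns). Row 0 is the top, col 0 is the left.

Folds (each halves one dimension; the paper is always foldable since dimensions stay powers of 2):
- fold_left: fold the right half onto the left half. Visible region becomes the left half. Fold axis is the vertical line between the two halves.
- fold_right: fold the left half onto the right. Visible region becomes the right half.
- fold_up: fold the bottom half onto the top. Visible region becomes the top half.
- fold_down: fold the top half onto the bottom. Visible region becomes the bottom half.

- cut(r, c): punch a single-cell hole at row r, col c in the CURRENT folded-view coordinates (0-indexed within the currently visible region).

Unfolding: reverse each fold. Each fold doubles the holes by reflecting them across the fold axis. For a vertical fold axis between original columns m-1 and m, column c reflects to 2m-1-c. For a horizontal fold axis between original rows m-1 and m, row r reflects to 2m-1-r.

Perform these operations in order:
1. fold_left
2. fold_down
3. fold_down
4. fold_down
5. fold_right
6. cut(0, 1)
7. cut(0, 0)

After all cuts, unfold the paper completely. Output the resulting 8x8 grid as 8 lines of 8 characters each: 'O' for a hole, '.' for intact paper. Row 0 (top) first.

Op 1 fold_left: fold axis v@4; visible region now rows[0,8) x cols[0,4) = 8x4
Op 2 fold_down: fold axis h@4; visible region now rows[4,8) x cols[0,4) = 4x4
Op 3 fold_down: fold axis h@6; visible region now rows[6,8) x cols[0,4) = 2x4
Op 4 fold_down: fold axis h@7; visible region now rows[7,8) x cols[0,4) = 1x4
Op 5 fold_right: fold axis v@2; visible region now rows[7,8) x cols[2,4) = 1x2
Op 6 cut(0, 1): punch at orig (7,3); cuts so far [(7, 3)]; region rows[7,8) x cols[2,4) = 1x2
Op 7 cut(0, 0): punch at orig (7,2); cuts so far [(7, 2), (7, 3)]; region rows[7,8) x cols[2,4) = 1x2
Unfold 1 (reflect across v@2): 4 holes -> [(7, 0), (7, 1), (7, 2), (7, 3)]
Unfold 2 (reflect across h@7): 8 holes -> [(6, 0), (6, 1), (6, 2), (6, 3), (7, 0), (7, 1), (7, 2), (7, 3)]
Unfold 3 (reflect across h@6): 16 holes -> [(4, 0), (4, 1), (4, 2), (4, 3), (5, 0), (5, 1), (5, 2), (5, 3), (6, 0), (6, 1), (6, 2), (6, 3), (7, 0), (7, 1), (7, 2), (7, 3)]
Unfold 4 (reflect across h@4): 32 holes -> [(0, 0), (0, 1), (0, 2), (0, 3), (1, 0), (1, 1), (1, 2), (1, 3), (2, 0), (2, 1), (2, 2), (2, 3), (3, 0), (3, 1), (3, 2), (3, 3), (4, 0), (4, 1), (4, 2), (4, 3), (5, 0), (5, 1), (5, 2), (5, 3), (6, 0), (6, 1), (6, 2), (6, 3), (7, 0), (7, 1), (7, 2), (7, 3)]
Unfold 5 (reflect across v@4): 64 holes -> [(0, 0), (0, 1), (0, 2), (0, 3), (0, 4), (0, 5), (0, 6), (0, 7), (1, 0), (1, 1), (1, 2), (1, 3), (1, 4), (1, 5), (1, 6), (1, 7), (2, 0), (2, 1), (2, 2), (2, 3), (2, 4), (2, 5), (2, 6), (2, 7), (3, 0), (3, 1), (3, 2), (3, 3), (3, 4), (3, 5), (3, 6), (3, 7), (4, 0), (4, 1), (4, 2), (4, 3), (4, 4), (4, 5), (4, 6), (4, 7), (5, 0), (5, 1), (5, 2), (5, 3), (5, 4), (5, 5), (5, 6), (5, 7), (6, 0), (6, 1), (6, 2), (6, 3), (6, 4), (6, 5), (6, 6), (6, 7), (7, 0), (7, 1), (7, 2), (7, 3), (7, 4), (7, 5), (7, 6), (7, 7)]

Answer: OOOOOOOO
OOOOOOOO
OOOOOOOO
OOOOOOOO
OOOOOOOO
OOOOOOOO
OOOOOOOO
OOOOOOOO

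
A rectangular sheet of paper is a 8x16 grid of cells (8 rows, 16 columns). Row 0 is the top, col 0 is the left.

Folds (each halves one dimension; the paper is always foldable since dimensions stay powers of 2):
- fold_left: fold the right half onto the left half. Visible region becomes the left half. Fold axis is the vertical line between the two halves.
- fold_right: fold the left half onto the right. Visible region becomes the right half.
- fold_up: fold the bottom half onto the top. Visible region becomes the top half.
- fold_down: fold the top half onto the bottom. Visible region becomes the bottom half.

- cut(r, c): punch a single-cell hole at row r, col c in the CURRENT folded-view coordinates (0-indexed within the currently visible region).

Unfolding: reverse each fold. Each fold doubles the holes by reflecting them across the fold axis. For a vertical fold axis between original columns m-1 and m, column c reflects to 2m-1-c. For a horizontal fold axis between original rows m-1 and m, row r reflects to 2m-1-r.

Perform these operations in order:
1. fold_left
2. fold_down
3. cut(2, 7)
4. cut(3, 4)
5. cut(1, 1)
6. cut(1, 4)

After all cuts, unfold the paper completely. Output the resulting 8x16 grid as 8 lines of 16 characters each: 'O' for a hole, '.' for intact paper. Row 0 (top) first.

Answer: ....O......O....
.......OO.......
.O..O......O..O.
................
................
.O..O......O..O.
.......OO.......
....O......O....

Derivation:
Op 1 fold_left: fold axis v@8; visible region now rows[0,8) x cols[0,8) = 8x8
Op 2 fold_down: fold axis h@4; visible region now rows[4,8) x cols[0,8) = 4x8
Op 3 cut(2, 7): punch at orig (6,7); cuts so far [(6, 7)]; region rows[4,8) x cols[0,8) = 4x8
Op 4 cut(3, 4): punch at orig (7,4); cuts so far [(6, 7), (7, 4)]; region rows[4,8) x cols[0,8) = 4x8
Op 5 cut(1, 1): punch at orig (5,1); cuts so far [(5, 1), (6, 7), (7, 4)]; region rows[4,8) x cols[0,8) = 4x8
Op 6 cut(1, 4): punch at orig (5,4); cuts so far [(5, 1), (5, 4), (6, 7), (7, 4)]; region rows[4,8) x cols[0,8) = 4x8
Unfold 1 (reflect across h@4): 8 holes -> [(0, 4), (1, 7), (2, 1), (2, 4), (5, 1), (5, 4), (6, 7), (7, 4)]
Unfold 2 (reflect across v@8): 16 holes -> [(0, 4), (0, 11), (1, 7), (1, 8), (2, 1), (2, 4), (2, 11), (2, 14), (5, 1), (5, 4), (5, 11), (5, 14), (6, 7), (6, 8), (7, 4), (7, 11)]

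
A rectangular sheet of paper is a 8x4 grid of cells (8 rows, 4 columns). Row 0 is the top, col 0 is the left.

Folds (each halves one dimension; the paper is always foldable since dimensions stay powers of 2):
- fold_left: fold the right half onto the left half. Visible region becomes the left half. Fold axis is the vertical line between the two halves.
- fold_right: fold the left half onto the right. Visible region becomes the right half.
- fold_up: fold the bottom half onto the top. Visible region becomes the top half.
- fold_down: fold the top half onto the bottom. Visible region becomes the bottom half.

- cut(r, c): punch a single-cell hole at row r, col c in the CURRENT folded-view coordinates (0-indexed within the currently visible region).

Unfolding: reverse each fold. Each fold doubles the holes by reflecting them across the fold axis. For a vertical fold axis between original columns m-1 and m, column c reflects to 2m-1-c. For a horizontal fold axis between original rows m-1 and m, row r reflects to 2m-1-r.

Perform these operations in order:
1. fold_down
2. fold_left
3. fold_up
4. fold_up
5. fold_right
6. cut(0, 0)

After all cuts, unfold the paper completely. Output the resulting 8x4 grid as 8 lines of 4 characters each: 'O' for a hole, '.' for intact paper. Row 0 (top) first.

Answer: OOOO
OOOO
OOOO
OOOO
OOOO
OOOO
OOOO
OOOO

Derivation:
Op 1 fold_down: fold axis h@4; visible region now rows[4,8) x cols[0,4) = 4x4
Op 2 fold_left: fold axis v@2; visible region now rows[4,8) x cols[0,2) = 4x2
Op 3 fold_up: fold axis h@6; visible region now rows[4,6) x cols[0,2) = 2x2
Op 4 fold_up: fold axis h@5; visible region now rows[4,5) x cols[0,2) = 1x2
Op 5 fold_right: fold axis v@1; visible region now rows[4,5) x cols[1,2) = 1x1
Op 6 cut(0, 0): punch at orig (4,1); cuts so far [(4, 1)]; region rows[4,5) x cols[1,2) = 1x1
Unfold 1 (reflect across v@1): 2 holes -> [(4, 0), (4, 1)]
Unfold 2 (reflect across h@5): 4 holes -> [(4, 0), (4, 1), (5, 0), (5, 1)]
Unfold 3 (reflect across h@6): 8 holes -> [(4, 0), (4, 1), (5, 0), (5, 1), (6, 0), (6, 1), (7, 0), (7, 1)]
Unfold 4 (reflect across v@2): 16 holes -> [(4, 0), (4, 1), (4, 2), (4, 3), (5, 0), (5, 1), (5, 2), (5, 3), (6, 0), (6, 1), (6, 2), (6, 3), (7, 0), (7, 1), (7, 2), (7, 3)]
Unfold 5 (reflect across h@4): 32 holes -> [(0, 0), (0, 1), (0, 2), (0, 3), (1, 0), (1, 1), (1, 2), (1, 3), (2, 0), (2, 1), (2, 2), (2, 3), (3, 0), (3, 1), (3, 2), (3, 3), (4, 0), (4, 1), (4, 2), (4, 3), (5, 0), (5, 1), (5, 2), (5, 3), (6, 0), (6, 1), (6, 2), (6, 3), (7, 0), (7, 1), (7, 2), (7, 3)]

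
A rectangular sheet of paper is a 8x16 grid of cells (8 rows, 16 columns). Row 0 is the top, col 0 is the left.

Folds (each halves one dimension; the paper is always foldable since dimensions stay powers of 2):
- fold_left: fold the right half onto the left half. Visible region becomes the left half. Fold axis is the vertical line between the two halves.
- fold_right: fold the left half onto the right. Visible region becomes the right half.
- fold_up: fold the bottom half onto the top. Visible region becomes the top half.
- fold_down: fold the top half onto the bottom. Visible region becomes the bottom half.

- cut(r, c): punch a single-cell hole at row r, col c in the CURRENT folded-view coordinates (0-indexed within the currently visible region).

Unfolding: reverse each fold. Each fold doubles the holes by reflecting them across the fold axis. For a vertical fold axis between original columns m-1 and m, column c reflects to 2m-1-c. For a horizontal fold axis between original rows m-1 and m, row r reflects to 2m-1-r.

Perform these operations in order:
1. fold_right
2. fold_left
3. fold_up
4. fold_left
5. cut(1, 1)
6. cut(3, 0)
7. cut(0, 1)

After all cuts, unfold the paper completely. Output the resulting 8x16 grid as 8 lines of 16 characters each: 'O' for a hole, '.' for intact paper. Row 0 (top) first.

Answer: .OO..OO..OO..OO.
.OO..OO..OO..OO.
................
O..OO..OO..OO..O
O..OO..OO..OO..O
................
.OO..OO..OO..OO.
.OO..OO..OO..OO.

Derivation:
Op 1 fold_right: fold axis v@8; visible region now rows[0,8) x cols[8,16) = 8x8
Op 2 fold_left: fold axis v@12; visible region now rows[0,8) x cols[8,12) = 8x4
Op 3 fold_up: fold axis h@4; visible region now rows[0,4) x cols[8,12) = 4x4
Op 4 fold_left: fold axis v@10; visible region now rows[0,4) x cols[8,10) = 4x2
Op 5 cut(1, 1): punch at orig (1,9); cuts so far [(1, 9)]; region rows[0,4) x cols[8,10) = 4x2
Op 6 cut(3, 0): punch at orig (3,8); cuts so far [(1, 9), (3, 8)]; region rows[0,4) x cols[8,10) = 4x2
Op 7 cut(0, 1): punch at orig (0,9); cuts so far [(0, 9), (1, 9), (3, 8)]; region rows[0,4) x cols[8,10) = 4x2
Unfold 1 (reflect across v@10): 6 holes -> [(0, 9), (0, 10), (1, 9), (1, 10), (3, 8), (3, 11)]
Unfold 2 (reflect across h@4): 12 holes -> [(0, 9), (0, 10), (1, 9), (1, 10), (3, 8), (3, 11), (4, 8), (4, 11), (6, 9), (6, 10), (7, 9), (7, 10)]
Unfold 3 (reflect across v@12): 24 holes -> [(0, 9), (0, 10), (0, 13), (0, 14), (1, 9), (1, 10), (1, 13), (1, 14), (3, 8), (3, 11), (3, 12), (3, 15), (4, 8), (4, 11), (4, 12), (4, 15), (6, 9), (6, 10), (6, 13), (6, 14), (7, 9), (7, 10), (7, 13), (7, 14)]
Unfold 4 (reflect across v@8): 48 holes -> [(0, 1), (0, 2), (0, 5), (0, 6), (0, 9), (0, 10), (0, 13), (0, 14), (1, 1), (1, 2), (1, 5), (1, 6), (1, 9), (1, 10), (1, 13), (1, 14), (3, 0), (3, 3), (3, 4), (3, 7), (3, 8), (3, 11), (3, 12), (3, 15), (4, 0), (4, 3), (4, 4), (4, 7), (4, 8), (4, 11), (4, 12), (4, 15), (6, 1), (6, 2), (6, 5), (6, 6), (6, 9), (6, 10), (6, 13), (6, 14), (7, 1), (7, 2), (7, 5), (7, 6), (7, 9), (7, 10), (7, 13), (7, 14)]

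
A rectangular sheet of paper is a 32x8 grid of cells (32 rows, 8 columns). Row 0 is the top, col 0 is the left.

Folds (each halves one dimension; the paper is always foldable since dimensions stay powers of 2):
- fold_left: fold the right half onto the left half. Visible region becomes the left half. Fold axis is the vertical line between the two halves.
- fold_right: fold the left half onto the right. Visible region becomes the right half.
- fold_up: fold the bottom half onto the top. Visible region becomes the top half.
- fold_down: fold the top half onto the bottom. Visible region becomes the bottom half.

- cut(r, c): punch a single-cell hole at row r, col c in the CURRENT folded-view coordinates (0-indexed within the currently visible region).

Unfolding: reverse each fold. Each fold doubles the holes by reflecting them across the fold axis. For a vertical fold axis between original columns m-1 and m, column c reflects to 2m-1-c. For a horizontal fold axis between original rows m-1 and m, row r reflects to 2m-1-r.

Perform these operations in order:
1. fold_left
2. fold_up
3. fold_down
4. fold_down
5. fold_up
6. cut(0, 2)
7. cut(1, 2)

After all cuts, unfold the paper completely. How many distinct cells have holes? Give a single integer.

Answer: 64

Derivation:
Op 1 fold_left: fold axis v@4; visible region now rows[0,32) x cols[0,4) = 32x4
Op 2 fold_up: fold axis h@16; visible region now rows[0,16) x cols[0,4) = 16x4
Op 3 fold_down: fold axis h@8; visible region now rows[8,16) x cols[0,4) = 8x4
Op 4 fold_down: fold axis h@12; visible region now rows[12,16) x cols[0,4) = 4x4
Op 5 fold_up: fold axis h@14; visible region now rows[12,14) x cols[0,4) = 2x4
Op 6 cut(0, 2): punch at orig (12,2); cuts so far [(12, 2)]; region rows[12,14) x cols[0,4) = 2x4
Op 7 cut(1, 2): punch at orig (13,2); cuts so far [(12, 2), (13, 2)]; region rows[12,14) x cols[0,4) = 2x4
Unfold 1 (reflect across h@14): 4 holes -> [(12, 2), (13, 2), (14, 2), (15, 2)]
Unfold 2 (reflect across h@12): 8 holes -> [(8, 2), (9, 2), (10, 2), (11, 2), (12, 2), (13, 2), (14, 2), (15, 2)]
Unfold 3 (reflect across h@8): 16 holes -> [(0, 2), (1, 2), (2, 2), (3, 2), (4, 2), (5, 2), (6, 2), (7, 2), (8, 2), (9, 2), (10, 2), (11, 2), (12, 2), (13, 2), (14, 2), (15, 2)]
Unfold 4 (reflect across h@16): 32 holes -> [(0, 2), (1, 2), (2, 2), (3, 2), (4, 2), (5, 2), (6, 2), (7, 2), (8, 2), (9, 2), (10, 2), (11, 2), (12, 2), (13, 2), (14, 2), (15, 2), (16, 2), (17, 2), (18, 2), (19, 2), (20, 2), (21, 2), (22, 2), (23, 2), (24, 2), (25, 2), (26, 2), (27, 2), (28, 2), (29, 2), (30, 2), (31, 2)]
Unfold 5 (reflect across v@4): 64 holes -> [(0, 2), (0, 5), (1, 2), (1, 5), (2, 2), (2, 5), (3, 2), (3, 5), (4, 2), (4, 5), (5, 2), (5, 5), (6, 2), (6, 5), (7, 2), (7, 5), (8, 2), (8, 5), (9, 2), (9, 5), (10, 2), (10, 5), (11, 2), (11, 5), (12, 2), (12, 5), (13, 2), (13, 5), (14, 2), (14, 5), (15, 2), (15, 5), (16, 2), (16, 5), (17, 2), (17, 5), (18, 2), (18, 5), (19, 2), (19, 5), (20, 2), (20, 5), (21, 2), (21, 5), (22, 2), (22, 5), (23, 2), (23, 5), (24, 2), (24, 5), (25, 2), (25, 5), (26, 2), (26, 5), (27, 2), (27, 5), (28, 2), (28, 5), (29, 2), (29, 5), (30, 2), (30, 5), (31, 2), (31, 5)]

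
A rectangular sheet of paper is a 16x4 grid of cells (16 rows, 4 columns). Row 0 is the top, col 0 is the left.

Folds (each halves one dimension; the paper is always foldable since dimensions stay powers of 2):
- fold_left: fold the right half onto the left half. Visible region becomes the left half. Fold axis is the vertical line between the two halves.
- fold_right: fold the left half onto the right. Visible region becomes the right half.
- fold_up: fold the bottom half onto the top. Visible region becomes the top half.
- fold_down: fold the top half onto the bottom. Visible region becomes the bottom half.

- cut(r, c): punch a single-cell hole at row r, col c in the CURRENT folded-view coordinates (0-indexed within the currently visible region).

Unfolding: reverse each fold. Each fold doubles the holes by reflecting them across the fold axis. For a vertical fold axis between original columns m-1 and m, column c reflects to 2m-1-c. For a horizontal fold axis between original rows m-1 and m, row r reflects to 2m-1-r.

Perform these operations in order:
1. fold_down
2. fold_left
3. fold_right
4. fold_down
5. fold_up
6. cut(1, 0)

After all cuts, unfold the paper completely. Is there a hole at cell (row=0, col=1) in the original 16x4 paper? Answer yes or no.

Op 1 fold_down: fold axis h@8; visible region now rows[8,16) x cols[0,4) = 8x4
Op 2 fold_left: fold axis v@2; visible region now rows[8,16) x cols[0,2) = 8x2
Op 3 fold_right: fold axis v@1; visible region now rows[8,16) x cols[1,2) = 8x1
Op 4 fold_down: fold axis h@12; visible region now rows[12,16) x cols[1,2) = 4x1
Op 5 fold_up: fold axis h@14; visible region now rows[12,14) x cols[1,2) = 2x1
Op 6 cut(1, 0): punch at orig (13,1); cuts so far [(13, 1)]; region rows[12,14) x cols[1,2) = 2x1
Unfold 1 (reflect across h@14): 2 holes -> [(13, 1), (14, 1)]
Unfold 2 (reflect across h@12): 4 holes -> [(9, 1), (10, 1), (13, 1), (14, 1)]
Unfold 3 (reflect across v@1): 8 holes -> [(9, 0), (9, 1), (10, 0), (10, 1), (13, 0), (13, 1), (14, 0), (14, 1)]
Unfold 4 (reflect across v@2): 16 holes -> [(9, 0), (9, 1), (9, 2), (9, 3), (10, 0), (10, 1), (10, 2), (10, 3), (13, 0), (13, 1), (13, 2), (13, 3), (14, 0), (14, 1), (14, 2), (14, 3)]
Unfold 5 (reflect across h@8): 32 holes -> [(1, 0), (1, 1), (1, 2), (1, 3), (2, 0), (2, 1), (2, 2), (2, 3), (5, 0), (5, 1), (5, 2), (5, 3), (6, 0), (6, 1), (6, 2), (6, 3), (9, 0), (9, 1), (9, 2), (9, 3), (10, 0), (10, 1), (10, 2), (10, 3), (13, 0), (13, 1), (13, 2), (13, 3), (14, 0), (14, 1), (14, 2), (14, 3)]
Holes: [(1, 0), (1, 1), (1, 2), (1, 3), (2, 0), (2, 1), (2, 2), (2, 3), (5, 0), (5, 1), (5, 2), (5, 3), (6, 0), (6, 1), (6, 2), (6, 3), (9, 0), (9, 1), (9, 2), (9, 3), (10, 0), (10, 1), (10, 2), (10, 3), (13, 0), (13, 1), (13, 2), (13, 3), (14, 0), (14, 1), (14, 2), (14, 3)]

Answer: no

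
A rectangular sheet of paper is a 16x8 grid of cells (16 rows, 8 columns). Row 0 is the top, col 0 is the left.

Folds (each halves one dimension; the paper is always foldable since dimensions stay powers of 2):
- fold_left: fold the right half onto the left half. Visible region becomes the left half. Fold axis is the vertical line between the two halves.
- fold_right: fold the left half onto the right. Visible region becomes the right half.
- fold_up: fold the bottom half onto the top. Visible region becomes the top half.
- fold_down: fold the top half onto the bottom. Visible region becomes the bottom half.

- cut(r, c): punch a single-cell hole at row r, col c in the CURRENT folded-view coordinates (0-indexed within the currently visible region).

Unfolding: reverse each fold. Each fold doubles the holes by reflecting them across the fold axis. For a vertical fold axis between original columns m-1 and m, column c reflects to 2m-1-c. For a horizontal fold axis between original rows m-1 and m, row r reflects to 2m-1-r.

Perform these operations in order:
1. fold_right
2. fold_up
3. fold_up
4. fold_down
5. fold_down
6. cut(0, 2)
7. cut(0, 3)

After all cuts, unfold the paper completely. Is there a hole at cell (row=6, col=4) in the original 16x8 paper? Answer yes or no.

Answer: no

Derivation:
Op 1 fold_right: fold axis v@4; visible region now rows[0,16) x cols[4,8) = 16x4
Op 2 fold_up: fold axis h@8; visible region now rows[0,8) x cols[4,8) = 8x4
Op 3 fold_up: fold axis h@4; visible region now rows[0,4) x cols[4,8) = 4x4
Op 4 fold_down: fold axis h@2; visible region now rows[2,4) x cols[4,8) = 2x4
Op 5 fold_down: fold axis h@3; visible region now rows[3,4) x cols[4,8) = 1x4
Op 6 cut(0, 2): punch at orig (3,6); cuts so far [(3, 6)]; region rows[3,4) x cols[4,8) = 1x4
Op 7 cut(0, 3): punch at orig (3,7); cuts so far [(3, 6), (3, 7)]; region rows[3,4) x cols[4,8) = 1x4
Unfold 1 (reflect across h@3): 4 holes -> [(2, 6), (2, 7), (3, 6), (3, 7)]
Unfold 2 (reflect across h@2): 8 holes -> [(0, 6), (0, 7), (1, 6), (1, 7), (2, 6), (2, 7), (3, 6), (3, 7)]
Unfold 3 (reflect across h@4): 16 holes -> [(0, 6), (0, 7), (1, 6), (1, 7), (2, 6), (2, 7), (3, 6), (3, 7), (4, 6), (4, 7), (5, 6), (5, 7), (6, 6), (6, 7), (7, 6), (7, 7)]
Unfold 4 (reflect across h@8): 32 holes -> [(0, 6), (0, 7), (1, 6), (1, 7), (2, 6), (2, 7), (3, 6), (3, 7), (4, 6), (4, 7), (5, 6), (5, 7), (6, 6), (6, 7), (7, 6), (7, 7), (8, 6), (8, 7), (9, 6), (9, 7), (10, 6), (10, 7), (11, 6), (11, 7), (12, 6), (12, 7), (13, 6), (13, 7), (14, 6), (14, 7), (15, 6), (15, 7)]
Unfold 5 (reflect across v@4): 64 holes -> [(0, 0), (0, 1), (0, 6), (0, 7), (1, 0), (1, 1), (1, 6), (1, 7), (2, 0), (2, 1), (2, 6), (2, 7), (3, 0), (3, 1), (3, 6), (3, 7), (4, 0), (4, 1), (4, 6), (4, 7), (5, 0), (5, 1), (5, 6), (5, 7), (6, 0), (6, 1), (6, 6), (6, 7), (7, 0), (7, 1), (7, 6), (7, 7), (8, 0), (8, 1), (8, 6), (8, 7), (9, 0), (9, 1), (9, 6), (9, 7), (10, 0), (10, 1), (10, 6), (10, 7), (11, 0), (11, 1), (11, 6), (11, 7), (12, 0), (12, 1), (12, 6), (12, 7), (13, 0), (13, 1), (13, 6), (13, 7), (14, 0), (14, 1), (14, 6), (14, 7), (15, 0), (15, 1), (15, 6), (15, 7)]
Holes: [(0, 0), (0, 1), (0, 6), (0, 7), (1, 0), (1, 1), (1, 6), (1, 7), (2, 0), (2, 1), (2, 6), (2, 7), (3, 0), (3, 1), (3, 6), (3, 7), (4, 0), (4, 1), (4, 6), (4, 7), (5, 0), (5, 1), (5, 6), (5, 7), (6, 0), (6, 1), (6, 6), (6, 7), (7, 0), (7, 1), (7, 6), (7, 7), (8, 0), (8, 1), (8, 6), (8, 7), (9, 0), (9, 1), (9, 6), (9, 7), (10, 0), (10, 1), (10, 6), (10, 7), (11, 0), (11, 1), (11, 6), (11, 7), (12, 0), (12, 1), (12, 6), (12, 7), (13, 0), (13, 1), (13, 6), (13, 7), (14, 0), (14, 1), (14, 6), (14, 7), (15, 0), (15, 1), (15, 6), (15, 7)]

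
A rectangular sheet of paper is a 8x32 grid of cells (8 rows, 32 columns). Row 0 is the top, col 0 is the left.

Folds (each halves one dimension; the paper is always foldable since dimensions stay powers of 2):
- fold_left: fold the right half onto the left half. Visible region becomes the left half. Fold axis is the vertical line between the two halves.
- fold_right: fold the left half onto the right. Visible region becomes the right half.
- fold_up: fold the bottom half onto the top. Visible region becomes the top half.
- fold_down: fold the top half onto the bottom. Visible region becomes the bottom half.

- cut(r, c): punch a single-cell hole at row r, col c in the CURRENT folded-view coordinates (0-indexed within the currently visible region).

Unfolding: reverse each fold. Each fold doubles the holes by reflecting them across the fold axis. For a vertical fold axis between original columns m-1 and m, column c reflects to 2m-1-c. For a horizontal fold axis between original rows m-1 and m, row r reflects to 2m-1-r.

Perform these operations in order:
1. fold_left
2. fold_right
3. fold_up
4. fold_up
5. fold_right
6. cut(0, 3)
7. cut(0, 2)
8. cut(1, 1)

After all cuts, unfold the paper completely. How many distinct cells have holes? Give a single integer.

Answer: 96

Derivation:
Op 1 fold_left: fold axis v@16; visible region now rows[0,8) x cols[0,16) = 8x16
Op 2 fold_right: fold axis v@8; visible region now rows[0,8) x cols[8,16) = 8x8
Op 3 fold_up: fold axis h@4; visible region now rows[0,4) x cols[8,16) = 4x8
Op 4 fold_up: fold axis h@2; visible region now rows[0,2) x cols[8,16) = 2x8
Op 5 fold_right: fold axis v@12; visible region now rows[0,2) x cols[12,16) = 2x4
Op 6 cut(0, 3): punch at orig (0,15); cuts so far [(0, 15)]; region rows[0,2) x cols[12,16) = 2x4
Op 7 cut(0, 2): punch at orig (0,14); cuts so far [(0, 14), (0, 15)]; region rows[0,2) x cols[12,16) = 2x4
Op 8 cut(1, 1): punch at orig (1,13); cuts so far [(0, 14), (0, 15), (1, 13)]; region rows[0,2) x cols[12,16) = 2x4
Unfold 1 (reflect across v@12): 6 holes -> [(0, 8), (0, 9), (0, 14), (0, 15), (1, 10), (1, 13)]
Unfold 2 (reflect across h@2): 12 holes -> [(0, 8), (0, 9), (0, 14), (0, 15), (1, 10), (1, 13), (2, 10), (2, 13), (3, 8), (3, 9), (3, 14), (3, 15)]
Unfold 3 (reflect across h@4): 24 holes -> [(0, 8), (0, 9), (0, 14), (0, 15), (1, 10), (1, 13), (2, 10), (2, 13), (3, 8), (3, 9), (3, 14), (3, 15), (4, 8), (4, 9), (4, 14), (4, 15), (5, 10), (5, 13), (6, 10), (6, 13), (7, 8), (7, 9), (7, 14), (7, 15)]
Unfold 4 (reflect across v@8): 48 holes -> [(0, 0), (0, 1), (0, 6), (0, 7), (0, 8), (0, 9), (0, 14), (0, 15), (1, 2), (1, 5), (1, 10), (1, 13), (2, 2), (2, 5), (2, 10), (2, 13), (3, 0), (3, 1), (3, 6), (3, 7), (3, 8), (3, 9), (3, 14), (3, 15), (4, 0), (4, 1), (4, 6), (4, 7), (4, 8), (4, 9), (4, 14), (4, 15), (5, 2), (5, 5), (5, 10), (5, 13), (6, 2), (6, 5), (6, 10), (6, 13), (7, 0), (7, 1), (7, 6), (7, 7), (7, 8), (7, 9), (7, 14), (7, 15)]
Unfold 5 (reflect across v@16): 96 holes -> [(0, 0), (0, 1), (0, 6), (0, 7), (0, 8), (0, 9), (0, 14), (0, 15), (0, 16), (0, 17), (0, 22), (0, 23), (0, 24), (0, 25), (0, 30), (0, 31), (1, 2), (1, 5), (1, 10), (1, 13), (1, 18), (1, 21), (1, 26), (1, 29), (2, 2), (2, 5), (2, 10), (2, 13), (2, 18), (2, 21), (2, 26), (2, 29), (3, 0), (3, 1), (3, 6), (3, 7), (3, 8), (3, 9), (3, 14), (3, 15), (3, 16), (3, 17), (3, 22), (3, 23), (3, 24), (3, 25), (3, 30), (3, 31), (4, 0), (4, 1), (4, 6), (4, 7), (4, 8), (4, 9), (4, 14), (4, 15), (4, 16), (4, 17), (4, 22), (4, 23), (4, 24), (4, 25), (4, 30), (4, 31), (5, 2), (5, 5), (5, 10), (5, 13), (5, 18), (5, 21), (5, 26), (5, 29), (6, 2), (6, 5), (6, 10), (6, 13), (6, 18), (6, 21), (6, 26), (6, 29), (7, 0), (7, 1), (7, 6), (7, 7), (7, 8), (7, 9), (7, 14), (7, 15), (7, 16), (7, 17), (7, 22), (7, 23), (7, 24), (7, 25), (7, 30), (7, 31)]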